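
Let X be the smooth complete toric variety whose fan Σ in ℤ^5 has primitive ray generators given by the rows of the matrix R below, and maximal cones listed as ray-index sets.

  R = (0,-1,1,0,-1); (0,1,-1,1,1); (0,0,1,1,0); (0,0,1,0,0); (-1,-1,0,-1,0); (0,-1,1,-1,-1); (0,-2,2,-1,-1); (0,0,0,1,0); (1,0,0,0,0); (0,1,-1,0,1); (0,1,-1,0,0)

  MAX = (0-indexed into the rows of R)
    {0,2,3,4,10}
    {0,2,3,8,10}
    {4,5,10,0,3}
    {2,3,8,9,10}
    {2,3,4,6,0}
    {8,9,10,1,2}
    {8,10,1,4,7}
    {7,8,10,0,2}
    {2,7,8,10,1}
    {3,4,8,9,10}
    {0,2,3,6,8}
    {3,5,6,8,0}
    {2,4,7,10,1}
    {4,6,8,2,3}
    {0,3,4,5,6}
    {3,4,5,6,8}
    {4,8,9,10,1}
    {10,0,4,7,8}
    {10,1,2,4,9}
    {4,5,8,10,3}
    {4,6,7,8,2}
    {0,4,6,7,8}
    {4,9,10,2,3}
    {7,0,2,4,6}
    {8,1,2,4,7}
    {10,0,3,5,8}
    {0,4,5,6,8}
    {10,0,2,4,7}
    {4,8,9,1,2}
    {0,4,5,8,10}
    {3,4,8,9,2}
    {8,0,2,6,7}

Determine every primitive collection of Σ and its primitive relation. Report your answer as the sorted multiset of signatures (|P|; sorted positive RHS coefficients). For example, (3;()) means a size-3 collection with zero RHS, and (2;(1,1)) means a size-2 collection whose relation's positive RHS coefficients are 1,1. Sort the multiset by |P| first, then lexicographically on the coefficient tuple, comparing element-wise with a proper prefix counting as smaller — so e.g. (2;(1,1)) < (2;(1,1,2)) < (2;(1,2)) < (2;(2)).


15 minimal non-faces of Δ(Σ) (on 11 rays):

  P = {0,9}:  v_{0} + v_{9} = 0  ⇒ sig = (2;())
  P = {1,5}:  v_{1} + v_{5} = 0  ⇒ sig = (2;())
  P = {0,1}:  v_{0} + v_{1} = v_{7}  ⇒ sig = (2;(1))
  P = {3,7}:  v_{3} + v_{7} = v_{2}  ⇒ sig = (2;(1))
  P = {5,7}:  v_{5} + v_{7} = v_{0}  ⇒ sig = (2;(1))
  P = {6,10}:  v_{6} + v_{10} = v_{5}  ⇒ sig = (2;(1))
  P = {7,9}:  v_{7} + v_{9} = v_{1}  ⇒ sig = (2;(1))
  P = {1,3}:  v_{1} + v_{3} = v_{2} + v_{9}  ⇒ sig = (2;(1,1))
  P = {2,5}:  v_{2} + v_{5} = v_{0} + v_{3}  ⇒ sig = (2;(1,1))
  P = {1,6}:  v_{1} + v_{6} = v_{2} + v_{4} + v_{8}  ⇒ sig = (2;(1,1,1))
  P = {6,9}:  v_{6} + v_{9} = v_{3} + v_{4} + v_{8}  ⇒ sig = (2;(1,1,1))
  P = {5,9}:  v_{5} + v_{9} = v_{3} + v_{4} + v_{8} + v_{10}  ⇒ sig = (2;(1,1,1,1))
  P = {2,4,8,10}:  v_{2} + v_{4} + v_{8} + v_{10} = 0  ⇒ sig = (4;())
  P = {0,3,4,8}:  v_{0} + v_{3} + v_{4} + v_{8} = v_{6}  ⇒ sig = (4;(1))
  P = {0,2,4,8}:  v_{0} + v_{2} + v_{4} + v_{8} = v_{6} + v_{7}  ⇒ sig = (4;(1,1))

so the primitive-relation signature multiset is
    |P|=2: 12 collections, coeffs (), (), (1), (1), (1), (1), (1), (1,1), (1,1), (1,1,1), (1,1,1), (1,1,1,1)
    |P|=4: 3 collections, coeffs (), (1), (1,1)


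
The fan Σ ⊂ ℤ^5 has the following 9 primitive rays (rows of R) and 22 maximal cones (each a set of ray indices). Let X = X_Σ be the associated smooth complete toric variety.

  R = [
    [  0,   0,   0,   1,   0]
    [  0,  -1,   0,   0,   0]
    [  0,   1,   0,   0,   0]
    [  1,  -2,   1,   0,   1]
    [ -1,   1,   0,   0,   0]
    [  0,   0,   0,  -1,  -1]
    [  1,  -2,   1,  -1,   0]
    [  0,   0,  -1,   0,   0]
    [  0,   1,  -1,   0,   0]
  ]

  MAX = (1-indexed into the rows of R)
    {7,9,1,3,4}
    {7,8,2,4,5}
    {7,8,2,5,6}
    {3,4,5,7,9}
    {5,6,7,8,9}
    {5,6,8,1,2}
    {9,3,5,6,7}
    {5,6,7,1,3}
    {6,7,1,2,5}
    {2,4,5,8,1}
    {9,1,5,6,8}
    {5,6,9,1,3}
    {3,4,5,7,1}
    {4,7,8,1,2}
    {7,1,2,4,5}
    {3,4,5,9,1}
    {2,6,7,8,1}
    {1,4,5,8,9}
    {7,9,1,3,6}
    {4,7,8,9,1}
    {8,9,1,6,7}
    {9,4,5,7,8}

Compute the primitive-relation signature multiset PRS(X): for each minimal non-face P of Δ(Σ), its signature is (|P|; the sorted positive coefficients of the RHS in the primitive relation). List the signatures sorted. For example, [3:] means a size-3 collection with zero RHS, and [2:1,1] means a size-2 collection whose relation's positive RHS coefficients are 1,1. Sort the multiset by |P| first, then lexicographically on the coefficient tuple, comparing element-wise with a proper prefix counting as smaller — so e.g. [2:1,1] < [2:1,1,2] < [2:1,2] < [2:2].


6 collections generate NE(X_Σ); each relation:

  • {2,3}:  v_{2} + v_{3} = 0  so sig = [2:]
  • {2,9}:  v_{2} + v_{9} = v_{8}  so sig = [2:1]
  • {3,8}:  v_{3} + v_{8} = v_{9}  so sig = [2:1]
  • {4,6}:  v_{4} + v_{6} = v_{7}  so sig = [2:1]
  • {1,5,7,9}:  v_{1} + v_{5} + v_{7} + v_{9} = 0  so sig = [4:]
  • {1,5,7,8}:  v_{1} + v_{5} + v_{7} + v_{8} = v_{2}  so sig = [4:1]

Hence PRS(X_Σ) =
    |P|=2: 4 collections, coeffs (), (1), (1), (1)
    |P|=4: 2 collections, coeffs (), (1)


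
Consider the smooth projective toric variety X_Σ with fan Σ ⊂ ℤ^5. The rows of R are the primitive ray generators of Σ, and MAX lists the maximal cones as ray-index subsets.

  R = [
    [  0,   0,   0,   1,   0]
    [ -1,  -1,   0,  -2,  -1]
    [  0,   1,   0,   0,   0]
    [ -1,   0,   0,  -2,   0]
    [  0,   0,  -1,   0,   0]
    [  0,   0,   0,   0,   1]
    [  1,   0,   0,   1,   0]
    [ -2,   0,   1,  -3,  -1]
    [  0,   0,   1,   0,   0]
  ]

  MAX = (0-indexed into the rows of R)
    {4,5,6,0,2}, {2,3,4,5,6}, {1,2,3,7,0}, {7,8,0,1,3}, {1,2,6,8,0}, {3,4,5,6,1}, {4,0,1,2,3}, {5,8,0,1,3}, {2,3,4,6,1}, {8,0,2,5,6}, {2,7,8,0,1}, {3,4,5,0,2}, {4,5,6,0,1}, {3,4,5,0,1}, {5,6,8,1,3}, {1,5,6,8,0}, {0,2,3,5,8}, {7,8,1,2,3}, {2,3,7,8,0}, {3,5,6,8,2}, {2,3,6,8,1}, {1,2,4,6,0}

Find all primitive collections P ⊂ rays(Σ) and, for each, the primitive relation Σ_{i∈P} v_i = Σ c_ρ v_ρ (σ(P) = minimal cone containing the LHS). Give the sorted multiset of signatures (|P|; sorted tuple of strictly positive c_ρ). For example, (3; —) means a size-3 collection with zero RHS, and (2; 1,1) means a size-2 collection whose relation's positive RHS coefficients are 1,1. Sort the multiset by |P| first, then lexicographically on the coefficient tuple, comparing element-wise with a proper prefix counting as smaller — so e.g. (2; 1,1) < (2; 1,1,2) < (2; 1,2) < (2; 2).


Minimal non-faces — 7 found among 9 rays, 22 max cones:

  P = {4,8}:  v_{4} + v_{8} = 0  →  sig = (2; —)
  P = {6,7}:  v_{6} + v_{7} = v_{1} + v_{2} + v_{8}  →  sig = (2; 1,1,1)
  P = {4,7}:  v_{4} + v_{7} = v_{0} + v_{1} + v_{2} + v_{3}  →  sig = (2; 1,1,1,1)
  P = {5,7}:  v_{5} + v_{7} = v_{0} + 2·v_{3} + v_{8}  →  sig = (2; 1,1,2)
  P = {0,3,6}:  v_{0} + v_{3} + v_{6} = 0  →  sig = (3; —)
  P = {1,2,5}:  v_{1} + v_{2} + v_{5} = v_{3}  →  sig = (3; 1)
  P = {0,1,2,3,8}:  v_{0} + v_{1} + v_{2} + v_{3} + v_{8} = v_{7}  →  sig = (5; 1)

Signatures (|P|; sorted positive RHS coefficients), sorted:
    |P|=2: 4 collections, coeffs (), (1,1,1), (1,1,1,1), (1,1,2)
    |P|=3: 2 collections, coeffs (), (1)
    |P|=5: 1 collection, coeffs (1)


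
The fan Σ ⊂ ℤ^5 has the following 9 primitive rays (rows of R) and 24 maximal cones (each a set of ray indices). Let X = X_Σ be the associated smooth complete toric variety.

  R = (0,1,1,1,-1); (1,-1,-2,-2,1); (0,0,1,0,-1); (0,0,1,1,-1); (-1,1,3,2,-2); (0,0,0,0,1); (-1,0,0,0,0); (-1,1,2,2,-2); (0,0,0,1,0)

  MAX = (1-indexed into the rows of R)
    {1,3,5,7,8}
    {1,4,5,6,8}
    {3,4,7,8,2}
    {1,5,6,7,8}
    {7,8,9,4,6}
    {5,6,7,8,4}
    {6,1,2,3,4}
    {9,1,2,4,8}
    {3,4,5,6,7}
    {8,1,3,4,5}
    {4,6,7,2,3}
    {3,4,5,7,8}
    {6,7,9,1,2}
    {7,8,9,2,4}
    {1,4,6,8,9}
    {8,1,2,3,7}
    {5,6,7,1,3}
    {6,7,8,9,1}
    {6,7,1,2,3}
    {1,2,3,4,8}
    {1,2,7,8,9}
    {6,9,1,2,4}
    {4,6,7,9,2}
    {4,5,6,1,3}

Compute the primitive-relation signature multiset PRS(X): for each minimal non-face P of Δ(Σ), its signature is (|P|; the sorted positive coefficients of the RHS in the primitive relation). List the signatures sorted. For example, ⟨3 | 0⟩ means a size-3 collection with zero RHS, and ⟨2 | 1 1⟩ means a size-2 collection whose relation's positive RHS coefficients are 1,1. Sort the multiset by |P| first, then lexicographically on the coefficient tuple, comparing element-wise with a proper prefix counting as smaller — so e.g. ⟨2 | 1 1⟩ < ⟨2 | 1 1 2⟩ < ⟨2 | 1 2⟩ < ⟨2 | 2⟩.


6 minimal non-faces of Δ(Σ) (on 9 rays):

  {2,5}:  v_{2} + v_{5} = v_{3} — sig = ⟨2 | 1⟩
  {3,9}:  v_{3} + v_{9} = v_{4} — sig = ⟨2 | 1⟩
  {5,9}:  v_{5} + v_{9} = v_{4} + v_{6} + v_{8} — sig = ⟨2 | 1 1 1⟩
  {2,6,8}:  v_{2} + v_{6} + v_{8} = 0 — sig = ⟨3 | 0⟩
  {1,4,7}:  v_{1} + v_{4} + v_{7} = v_{8} — sig = ⟨3 | 1⟩
  {3,6,8}:  v_{3} + v_{6} + v_{8} = v_{5} — sig = ⟨3 | 1⟩

Sorted signature multiset PRS(X):
[⟨2 | 1⟩, ⟨2 | 1⟩, ⟨2 | 1 1 1⟩, ⟨3 | 0⟩, ⟨3 | 1⟩, ⟨3 | 1⟩]


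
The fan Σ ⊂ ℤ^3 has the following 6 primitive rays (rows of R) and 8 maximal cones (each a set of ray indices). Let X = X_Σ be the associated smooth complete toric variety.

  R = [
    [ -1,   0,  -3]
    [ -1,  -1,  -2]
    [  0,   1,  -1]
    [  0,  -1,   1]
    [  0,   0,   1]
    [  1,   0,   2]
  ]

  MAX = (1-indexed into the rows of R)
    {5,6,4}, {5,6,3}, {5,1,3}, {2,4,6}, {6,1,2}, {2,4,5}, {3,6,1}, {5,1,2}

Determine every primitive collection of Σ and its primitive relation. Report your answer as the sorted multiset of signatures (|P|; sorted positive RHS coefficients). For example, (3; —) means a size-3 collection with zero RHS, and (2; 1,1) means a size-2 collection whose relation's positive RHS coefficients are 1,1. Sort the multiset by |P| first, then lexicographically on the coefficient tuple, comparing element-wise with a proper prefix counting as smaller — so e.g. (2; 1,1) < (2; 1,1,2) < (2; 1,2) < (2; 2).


5 minimal non-faces of Δ(Σ) (on 6 rays):

  P = {3,4}:  v_{3} + v_{4} = 0 — sig = (2; —)
  P = {1,4}:  v_{1} + v_{4} = v_{2} — sig = (2; 1)
  P = {2,3}:  v_{2} + v_{3} = v_{1} — sig = (2; 1)
  P = {1,5,6}:  v_{1} + v_{5} + v_{6} = 0 — sig = (3; —)
  P = {2,5,6}:  v_{2} + v_{5} + v_{6} = v_{4} — sig = (3; 1)

so the primitive-relation signature multiset is
    |P|=2: 3 collections, coeffs (), (1), (1)
    |P|=3: 2 collections, coeffs (), (1)


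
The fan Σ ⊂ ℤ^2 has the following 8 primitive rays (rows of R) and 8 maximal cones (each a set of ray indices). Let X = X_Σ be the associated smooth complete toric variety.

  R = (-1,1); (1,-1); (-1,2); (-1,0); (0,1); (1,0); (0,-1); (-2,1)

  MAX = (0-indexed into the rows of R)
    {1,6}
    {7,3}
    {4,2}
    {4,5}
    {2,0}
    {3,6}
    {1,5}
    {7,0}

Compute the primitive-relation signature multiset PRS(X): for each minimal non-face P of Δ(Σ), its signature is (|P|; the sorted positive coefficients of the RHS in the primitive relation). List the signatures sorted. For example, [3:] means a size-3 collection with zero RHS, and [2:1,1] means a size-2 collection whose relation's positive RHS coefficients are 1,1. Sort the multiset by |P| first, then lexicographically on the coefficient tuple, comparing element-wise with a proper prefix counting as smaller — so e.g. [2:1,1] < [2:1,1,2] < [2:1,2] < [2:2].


Σ has 20 primitive collections:

  P={0,1}:  v_{0} + v_{1} = 0 — sig = [2:]
  P={3,5}:  v_{3} + v_{5} = 0 — sig = [2:]
  P={4,6}:  v_{4} + v_{6} = 0 — sig = [2:]
  P={0,3}:  v_{0} + v_{3} = v_{7} — sig = [2:1]
  P={0,4}:  v_{0} + v_{4} = v_{2} — sig = [2:1]
  P={0,5}:  v_{0} + v_{5} = v_{4} — sig = [2:1]
  P={0,6}:  v_{0} + v_{6} = v_{3} — sig = [2:1]
  P={1,2}:  v_{1} + v_{2} = v_{4} — sig = [2:1]
  P={1,3}:  v_{1} + v_{3} = v_{6} — sig = [2:1]
  P={1,4}:  v_{1} + v_{4} = v_{5} — sig = [2:1]
  P={1,7}:  v_{1} + v_{7} = v_{3} — sig = [2:1]
  P={2,6}:  v_{2} + v_{6} = v_{0} — sig = [2:1]
  P={3,4}:  v_{3} + v_{4} = v_{0} — sig = [2:1]
  P={5,6}:  v_{5} + v_{6} = v_{1} — sig = [2:1]
  P={5,7}:  v_{5} + v_{7} = v_{0} — sig = [2:1]
  P={2,3}:  v_{2} + v_{3} = 2·v_{0} — sig = [2:2]
  P={2,5}:  v_{2} + v_{5} = 2·v_{4} — sig = [2:2]
  P={4,7}:  v_{4} + v_{7} = 2·v_{0} — sig = [2:2]
  P={6,7}:  v_{6} + v_{7} = 2·v_{3} — sig = [2:2]
  P={2,7}:  v_{2} + v_{7} = 3·v_{0} — sig = [2:3]

so the primitive-relation signature multiset is
    |P|=2: 20 collections, coeffs (), (), (), (1), (1), (1), (1), (1), (1), (1), (1), (1), (1), (1), (1), (2), (2), (2), (2), (3)


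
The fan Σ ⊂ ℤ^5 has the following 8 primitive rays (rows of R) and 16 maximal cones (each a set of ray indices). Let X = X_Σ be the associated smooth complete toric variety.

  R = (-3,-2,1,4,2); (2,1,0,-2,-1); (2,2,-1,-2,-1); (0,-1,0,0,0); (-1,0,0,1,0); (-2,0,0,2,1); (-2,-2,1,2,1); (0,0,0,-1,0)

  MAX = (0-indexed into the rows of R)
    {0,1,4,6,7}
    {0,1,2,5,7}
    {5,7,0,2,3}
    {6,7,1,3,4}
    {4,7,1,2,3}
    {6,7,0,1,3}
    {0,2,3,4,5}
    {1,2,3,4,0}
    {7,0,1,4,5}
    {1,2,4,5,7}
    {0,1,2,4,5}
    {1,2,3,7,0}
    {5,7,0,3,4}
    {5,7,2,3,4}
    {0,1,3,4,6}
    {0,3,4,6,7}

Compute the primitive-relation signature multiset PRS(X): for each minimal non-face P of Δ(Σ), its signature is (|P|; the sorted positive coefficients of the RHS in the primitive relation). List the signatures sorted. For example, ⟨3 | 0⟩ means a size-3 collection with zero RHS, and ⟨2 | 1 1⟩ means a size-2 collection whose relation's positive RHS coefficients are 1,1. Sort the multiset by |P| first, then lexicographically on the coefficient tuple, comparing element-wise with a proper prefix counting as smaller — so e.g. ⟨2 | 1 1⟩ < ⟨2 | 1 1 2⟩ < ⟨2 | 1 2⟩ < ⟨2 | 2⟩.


The 5 primitive collections of Σ (r=8, n=5):

  P = {2,6}:  v_{2} + v_{6} = 0 ; sig = ⟨2 | 0⟩
  P = {5,6}:  v_{5} + v_{6} = v_{0} + v_{4} + v_{7} ; sig = ⟨2 | 1 1 1⟩
  P = {1,3,5}:  v_{1} + v_{3} + v_{5} = 0 ; sig = ⟨3 | 0⟩
  P = {0,2,4,7}:  v_{0} + v_{2} + v_{4} + v_{7} = v_{5} ; sig = ⟨4 | 1⟩
  P = {0,1,3,4,7}:  v_{0} + v_{1} + v_{3} + v_{4} + v_{7} = v_{6} ; sig = ⟨5 | 1⟩

Hence PRS(X_Σ) =
    ⟨2 | 0⟩
    ⟨2 | 1 1 1⟩
    ⟨3 | 0⟩
    ⟨4 | 1⟩
    ⟨5 | 1⟩


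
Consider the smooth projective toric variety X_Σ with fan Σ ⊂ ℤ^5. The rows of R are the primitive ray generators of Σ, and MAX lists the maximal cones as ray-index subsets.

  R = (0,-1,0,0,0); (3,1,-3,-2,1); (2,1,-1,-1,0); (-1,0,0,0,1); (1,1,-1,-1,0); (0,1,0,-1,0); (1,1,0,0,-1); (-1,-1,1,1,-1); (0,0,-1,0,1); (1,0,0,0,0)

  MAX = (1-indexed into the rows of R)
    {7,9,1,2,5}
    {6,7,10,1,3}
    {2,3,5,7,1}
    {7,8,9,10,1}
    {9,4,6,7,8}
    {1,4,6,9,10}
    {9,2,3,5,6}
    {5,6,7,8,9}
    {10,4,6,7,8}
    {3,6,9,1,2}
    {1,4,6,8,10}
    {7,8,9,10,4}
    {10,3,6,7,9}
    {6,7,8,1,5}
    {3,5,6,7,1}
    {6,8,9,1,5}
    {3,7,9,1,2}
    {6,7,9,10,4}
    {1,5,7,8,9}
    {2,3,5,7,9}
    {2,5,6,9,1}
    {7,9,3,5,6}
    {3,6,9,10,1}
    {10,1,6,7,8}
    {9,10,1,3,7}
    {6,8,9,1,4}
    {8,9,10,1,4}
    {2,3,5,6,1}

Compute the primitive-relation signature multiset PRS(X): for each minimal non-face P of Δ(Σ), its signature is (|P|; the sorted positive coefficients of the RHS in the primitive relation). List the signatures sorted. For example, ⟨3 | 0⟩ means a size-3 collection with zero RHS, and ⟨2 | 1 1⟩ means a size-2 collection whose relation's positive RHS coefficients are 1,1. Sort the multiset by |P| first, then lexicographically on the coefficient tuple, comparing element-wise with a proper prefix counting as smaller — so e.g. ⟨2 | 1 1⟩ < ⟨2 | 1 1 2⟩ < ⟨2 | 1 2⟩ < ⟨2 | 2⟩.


Minimal non-faces — 12 found among 10 rays, 28 max cones:

  • {5,10}:  v_{5} + v_{10} = v_{3} ; sig = ⟨2 | 1⟩
  • {3,8}:  v_{3} + v_{8} = v_{1} + v_{7} ; sig = ⟨2 | 1 1⟩
  • {4,5}:  v_{4} + v_{5} = v_{6} + v_{9} ; sig = ⟨2 | 1 1⟩
  • {3,4}:  v_{3} + v_{4} = v_{6} + v_{9} + v_{10} ; sig = ⟨2 | 1 1 1⟩
  • {2,4}:  v_{2} + v_{4} = v_{1} + v_{3} + v_{6} + 2·v_{9} ; sig = ⟨2 | 1 1 1 2⟩
  • {2,8}:  v_{2} + v_{8} = 2·v_{1} + v_{5} + v_{7} + v_{9} ; sig = ⟨2 | 1 1 1 2⟩
  • {2,10}:  v_{2} + v_{10} = v_{1} + 2·v_{3} + v_{9} ; sig = ⟨2 | 1 1 2⟩
  • {1,4,7}:  v_{1} + v_{4} + v_{7} = 0 ; sig = ⟨3 | 0⟩
  • {2,6,7}:  v_{2} + v_{6} + v_{7} = v_{3} + 2·v_{5} ; sig = ⟨3 | 1 2⟩
  • {6,8,9,10}:  v_{6} + v_{8} + v_{9} + v_{10} = 0 ; sig = ⟨4 | 0⟩
  • {1,3,5,9}:  v_{1} + v_{3} + v_{5} + v_{9} = v_{2} ; sig = ⟨4 | 1⟩
  • {1,6,7,9}:  v_{1} + v_{6} + v_{7} + v_{9} = v_{5} ; sig = ⟨4 | 1⟩

Hence PRS(X_Σ) =
[⟨2 | 1⟩, ⟨2 | 1 1⟩, ⟨2 | 1 1⟩, ⟨2 | 1 1 1⟩, ⟨2 | 1 1 1 2⟩, ⟨2 | 1 1 1 2⟩, ⟨2 | 1 1 2⟩, ⟨3 | 0⟩, ⟨3 | 1 2⟩, ⟨4 | 0⟩, ⟨4 | 1⟩, ⟨4 | 1⟩]


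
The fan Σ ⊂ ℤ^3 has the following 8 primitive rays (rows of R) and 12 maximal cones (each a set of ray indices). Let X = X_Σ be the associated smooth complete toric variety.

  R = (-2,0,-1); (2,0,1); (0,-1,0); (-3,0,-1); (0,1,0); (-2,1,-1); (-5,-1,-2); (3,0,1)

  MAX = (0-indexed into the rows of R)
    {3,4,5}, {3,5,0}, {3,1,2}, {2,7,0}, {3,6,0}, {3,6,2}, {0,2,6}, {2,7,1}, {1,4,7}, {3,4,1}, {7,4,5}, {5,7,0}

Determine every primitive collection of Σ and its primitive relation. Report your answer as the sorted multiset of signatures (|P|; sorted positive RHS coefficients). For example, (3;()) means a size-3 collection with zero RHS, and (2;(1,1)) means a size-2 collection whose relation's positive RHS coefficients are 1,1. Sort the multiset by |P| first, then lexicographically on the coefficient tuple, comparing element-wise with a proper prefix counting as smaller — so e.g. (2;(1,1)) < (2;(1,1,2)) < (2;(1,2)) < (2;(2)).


Σ has 11 primitive collections:

  P = {0,1}:  v_{0} + v_{1} = 0 ; sig = (2;())
  P = {2,4}:  v_{2} + v_{4} = 0 ; sig = (2;())
  P = {3,7}:  v_{3} + v_{7} = 0 ; sig = (2;())
  P = {0,4}:  v_{0} + v_{4} = v_{5} ; sig = (2;(1))
  P = {1,5}:  v_{1} + v_{5} = v_{4} ; sig = (2;(1))
  P = {2,5}:  v_{2} + v_{5} = v_{0} ; sig = (2;(1))
  P = {1,6}:  v_{1} + v_{6} = v_{2} + v_{3} ; sig = (2;(1,1))
  P = {4,6}:  v_{4} + v_{6} = v_{0} + v_{3} ; sig = (2;(1,1))
  P = {6,7}:  v_{6} + v_{7} = v_{0} + v_{2} ; sig = (2;(1,1))
  P = {5,6}:  v_{5} + v_{6} = 2·v_{0} + v_{3} ; sig = (2;(1,2))
  P = {0,2,3}:  v_{0} + v_{2} + v_{3} = v_{6} ; sig = (3;(1))

so the primitive-relation signature multiset is
    (2;())
    (2;())
    (2;())
    (2;(1))
    (2;(1))
    (2;(1))
    (2;(1,1))
    (2;(1,1))
    (2;(1,1))
    (2;(1,2))
    (3;(1))


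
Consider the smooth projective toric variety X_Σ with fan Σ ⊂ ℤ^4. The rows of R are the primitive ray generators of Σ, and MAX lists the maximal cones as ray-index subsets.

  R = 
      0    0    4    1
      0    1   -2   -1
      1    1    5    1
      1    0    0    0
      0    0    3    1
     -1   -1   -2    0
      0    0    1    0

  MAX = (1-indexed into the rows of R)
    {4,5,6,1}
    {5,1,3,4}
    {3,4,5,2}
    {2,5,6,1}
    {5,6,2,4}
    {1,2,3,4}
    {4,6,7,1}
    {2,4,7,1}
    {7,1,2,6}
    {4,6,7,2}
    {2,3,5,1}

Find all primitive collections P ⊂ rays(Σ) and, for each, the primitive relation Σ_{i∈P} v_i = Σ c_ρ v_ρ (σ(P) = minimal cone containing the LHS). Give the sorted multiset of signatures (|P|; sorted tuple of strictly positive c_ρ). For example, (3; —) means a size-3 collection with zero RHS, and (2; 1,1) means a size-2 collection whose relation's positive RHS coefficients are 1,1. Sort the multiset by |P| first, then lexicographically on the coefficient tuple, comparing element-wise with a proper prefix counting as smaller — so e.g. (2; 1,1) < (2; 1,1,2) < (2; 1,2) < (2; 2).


The 5 primitive collections of Σ (r=7, n=4):

  P={3,6}:  v_{3} + v_{6} = v_{5}  ⇒ sig = (2; 1)
  P={5,7}:  v_{5} + v_{7} = v_{1}  ⇒ sig = (2; 1)
  P={3,7}:  v_{3} + v_{7} = 2·v_{1} + v_{2} + v_{4}  ⇒ sig = (2; 1,1,2)
  P={1,2,4,6}:  v_{1} + v_{2} + v_{4} + v_{6} = 0  ⇒ sig = (4; —)
  P={1,2,4,5}:  v_{1} + v_{2} + v_{4} + v_{5} = v_{3}  ⇒ sig = (4; 1)

Hence PRS(X_Σ) =
[(2; 1), (2; 1), (2; 1,1,2), (4; —), (4; 1)]


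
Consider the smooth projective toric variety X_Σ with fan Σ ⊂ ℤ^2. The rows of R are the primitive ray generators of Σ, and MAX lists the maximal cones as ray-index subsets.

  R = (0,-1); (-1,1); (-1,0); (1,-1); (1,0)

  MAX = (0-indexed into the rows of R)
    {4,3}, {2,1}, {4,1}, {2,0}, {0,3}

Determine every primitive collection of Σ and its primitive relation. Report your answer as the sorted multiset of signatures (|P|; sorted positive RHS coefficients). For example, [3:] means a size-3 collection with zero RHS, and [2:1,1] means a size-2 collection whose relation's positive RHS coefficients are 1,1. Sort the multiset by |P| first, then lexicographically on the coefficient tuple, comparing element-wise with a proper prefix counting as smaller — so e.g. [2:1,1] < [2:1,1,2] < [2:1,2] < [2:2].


The 5 primitive collections of Σ (r=5, n=2):

  P = {1,3}:  v_{1} + v_{3} = 0  ⇒ sig = [2:]
  P = {2,4}:  v_{2} + v_{4} = 0  ⇒ sig = [2:]
  P = {0,1}:  v_{0} + v_{1} = v_{2}  ⇒ sig = [2:1]
  P = {0,4}:  v_{0} + v_{4} = v_{3}  ⇒ sig = [2:1]
  P = {2,3}:  v_{2} + v_{3} = v_{0}  ⇒ sig = [2:1]

so the primitive-relation signature multiset is
    |P|=2: 5 collections, coeffs (), (), (1), (1), (1)


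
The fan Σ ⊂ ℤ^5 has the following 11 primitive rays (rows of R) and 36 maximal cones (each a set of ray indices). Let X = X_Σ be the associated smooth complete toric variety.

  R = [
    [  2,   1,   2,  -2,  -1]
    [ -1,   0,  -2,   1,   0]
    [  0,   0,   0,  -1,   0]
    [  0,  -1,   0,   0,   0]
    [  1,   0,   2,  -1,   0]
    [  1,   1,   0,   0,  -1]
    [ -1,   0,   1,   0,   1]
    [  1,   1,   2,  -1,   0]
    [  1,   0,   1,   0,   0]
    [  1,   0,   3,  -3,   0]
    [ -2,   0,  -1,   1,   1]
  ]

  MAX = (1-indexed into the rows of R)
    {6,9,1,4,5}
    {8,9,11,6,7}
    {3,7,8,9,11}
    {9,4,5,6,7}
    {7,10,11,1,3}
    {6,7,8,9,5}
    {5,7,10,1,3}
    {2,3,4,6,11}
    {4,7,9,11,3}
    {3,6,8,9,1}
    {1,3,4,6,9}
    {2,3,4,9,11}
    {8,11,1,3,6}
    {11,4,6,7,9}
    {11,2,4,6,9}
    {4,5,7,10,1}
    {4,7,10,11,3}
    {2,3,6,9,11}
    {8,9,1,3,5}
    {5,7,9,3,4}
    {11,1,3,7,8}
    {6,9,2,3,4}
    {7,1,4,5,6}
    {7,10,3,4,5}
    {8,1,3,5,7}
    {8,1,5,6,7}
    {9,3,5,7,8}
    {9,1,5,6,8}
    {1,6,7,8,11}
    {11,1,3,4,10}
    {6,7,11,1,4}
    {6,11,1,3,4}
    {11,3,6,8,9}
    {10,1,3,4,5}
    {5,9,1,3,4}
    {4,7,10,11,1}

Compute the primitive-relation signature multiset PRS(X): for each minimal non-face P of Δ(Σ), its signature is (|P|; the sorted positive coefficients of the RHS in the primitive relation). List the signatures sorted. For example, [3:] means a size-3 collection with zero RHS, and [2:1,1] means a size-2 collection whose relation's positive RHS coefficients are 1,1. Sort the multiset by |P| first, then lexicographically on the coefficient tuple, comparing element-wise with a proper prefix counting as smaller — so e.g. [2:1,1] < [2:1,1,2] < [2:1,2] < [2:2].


Σ has 16 primitive collections:

  {2,5}:  v_{2} + v_{5} = 0 ; sig = [2:]
  {2,7}:  v_{2} + v_{7} = v_{11} ; sig = [2:1]
  {4,8}:  v_{4} + v_{8} = v_{5} ; sig = [2:1]
  {5,11}:  v_{5} + v_{11} = v_{7} ; sig = [2:1]
  {1,2}:  v_{1} + v_{2} = v_{3} + v_{6} ; sig = [2:1,1]
  {2,8}:  v_{2} + v_{8} = v_{3} + v_{6} + v_{9} + v_{11} ; sig = [2:1,1,1,1]
  {2,10}:  v_{2} + v_{10} = v_{1} + v_{3} + v_{4} + v_{11} ; sig = [2:1,1,1,1]
  {8,10}:  v_{8} + v_{10} = v_{1} + v_{3} + v_{5} + v_{7} ; sig = [2:1,1,1,1]
  {6,10}:  v_{6} + v_{10} = 2·v_{1} + v_{4} + v_{11} ; sig = [2:1,1,2]
  {9,10}:  v_{9} + v_{10} = v_{3} + 2·v_{5} ; sig = [2:1,2]
  {1,9,11}:  v_{1} + v_{9} + v_{11} = v_{8} ; sig = [3:1]
  {3,5,6}:  v_{3} + v_{5} + v_{6} = v_{1} ; sig = [3:1]
  {1,7,9}:  v_{1} + v_{7} + v_{9} = v_{5} + v_{8} ; sig = [3:1,1]
  {3,6,7}:  v_{3} + v_{6} + v_{7} = v_{1} + v_{11} ; sig = [3:1,1]
  {1,3,4,7}:  v_{1} + v_{3} + v_{4} + v_{7} = v_{10} ; sig = [4:1]
  {3,4,6,9,11}:  v_{3} + v_{4} + v_{6} + v_{9} + v_{11} = 0 ; sig = [5:]

Hence PRS(X_Σ) =
    [2:]
    [2:1]
    [2:1]
    [2:1]
    [2:1,1]
    [2:1,1,1,1]
    [2:1,1,1,1]
    [2:1,1,1,1]
    [2:1,1,2]
    [2:1,2]
    [3:1]
    [3:1]
    [3:1,1]
    [3:1,1]
    [4:1]
    [5:]


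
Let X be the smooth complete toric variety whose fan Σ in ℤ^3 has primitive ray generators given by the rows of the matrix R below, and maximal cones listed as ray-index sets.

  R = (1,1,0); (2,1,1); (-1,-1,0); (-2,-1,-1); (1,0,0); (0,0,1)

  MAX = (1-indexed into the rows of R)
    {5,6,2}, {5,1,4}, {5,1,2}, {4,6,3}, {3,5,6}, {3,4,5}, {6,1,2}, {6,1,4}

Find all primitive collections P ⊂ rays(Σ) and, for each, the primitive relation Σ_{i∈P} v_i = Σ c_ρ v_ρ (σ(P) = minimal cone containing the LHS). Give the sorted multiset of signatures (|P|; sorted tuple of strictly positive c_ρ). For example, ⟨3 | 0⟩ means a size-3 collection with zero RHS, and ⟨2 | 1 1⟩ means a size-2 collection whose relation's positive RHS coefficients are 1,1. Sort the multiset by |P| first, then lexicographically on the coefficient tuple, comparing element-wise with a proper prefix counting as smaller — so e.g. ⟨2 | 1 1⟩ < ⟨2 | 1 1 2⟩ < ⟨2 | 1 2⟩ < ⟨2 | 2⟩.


5 collections generate NE(X_Σ); each relation:

  P={1,3}:  v_{1} + v_{3} = 0  ⟹  sig = ⟨2 | 0⟩
  P={2,4}:  v_{2} + v_{4} = 0  ⟹  sig = ⟨2 | 0⟩
  P={2,3}:  v_{2} + v_{3} = v_{5} + v_{6}  ⟹  sig = ⟨2 | 1 1⟩
  P={1,5,6}:  v_{1} + v_{5} + v_{6} = v_{2}  ⟹  sig = ⟨3 | 1⟩
  P={4,5,6}:  v_{4} + v_{5} + v_{6} = v_{3}  ⟹  sig = ⟨3 | 1⟩

Signatures (|P|; sorted positive RHS coefficients), sorted:
    ⟨2 | 0⟩
    ⟨2 | 0⟩
    ⟨2 | 1 1⟩
    ⟨3 | 1⟩
    ⟨3 | 1⟩


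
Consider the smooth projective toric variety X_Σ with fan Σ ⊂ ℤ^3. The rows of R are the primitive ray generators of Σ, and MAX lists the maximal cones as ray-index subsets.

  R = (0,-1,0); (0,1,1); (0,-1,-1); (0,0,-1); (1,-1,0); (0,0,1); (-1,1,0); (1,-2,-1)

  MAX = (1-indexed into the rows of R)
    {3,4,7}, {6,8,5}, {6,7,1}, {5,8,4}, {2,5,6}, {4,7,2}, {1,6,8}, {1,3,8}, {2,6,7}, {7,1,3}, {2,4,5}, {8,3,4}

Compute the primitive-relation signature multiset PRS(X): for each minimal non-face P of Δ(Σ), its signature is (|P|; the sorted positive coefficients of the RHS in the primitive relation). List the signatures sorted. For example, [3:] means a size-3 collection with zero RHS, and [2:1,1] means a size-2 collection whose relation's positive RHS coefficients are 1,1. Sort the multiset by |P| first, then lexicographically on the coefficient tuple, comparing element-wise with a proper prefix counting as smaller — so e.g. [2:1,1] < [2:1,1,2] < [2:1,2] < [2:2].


10 collections generate NE(X_Σ); each relation:

  • {2,3}:  v_{2} + v_{3} = 0 ; sig = [2:]
  • {4,6}:  v_{4} + v_{6} = 0 ; sig = [2:]
  • {5,7}:  v_{5} + v_{7} = 0 ; sig = [2:]
  • {1,2}:  v_{1} + v_{2} = v_{6} ; sig = [2:1]
  • {1,4}:  v_{1} + v_{4} = v_{3} ; sig = [2:1]
  • {2,8}:  v_{2} + v_{8} = v_{5} ; sig = [2:1]
  • {3,5}:  v_{3} + v_{5} = v_{8} ; sig = [2:1]
  • {3,6}:  v_{3} + v_{6} = v_{1} ; sig = [2:1]
  • {7,8}:  v_{7} + v_{8} = v_{3} ; sig = [2:1]
  • {1,5}:  v_{1} + v_{5} = v_{6} + v_{8} ; sig = [2:1,1]

Sorted signature multiset PRS(X):
{ [2:] ×3,  [2:1] ×6,  [2:1,1] }


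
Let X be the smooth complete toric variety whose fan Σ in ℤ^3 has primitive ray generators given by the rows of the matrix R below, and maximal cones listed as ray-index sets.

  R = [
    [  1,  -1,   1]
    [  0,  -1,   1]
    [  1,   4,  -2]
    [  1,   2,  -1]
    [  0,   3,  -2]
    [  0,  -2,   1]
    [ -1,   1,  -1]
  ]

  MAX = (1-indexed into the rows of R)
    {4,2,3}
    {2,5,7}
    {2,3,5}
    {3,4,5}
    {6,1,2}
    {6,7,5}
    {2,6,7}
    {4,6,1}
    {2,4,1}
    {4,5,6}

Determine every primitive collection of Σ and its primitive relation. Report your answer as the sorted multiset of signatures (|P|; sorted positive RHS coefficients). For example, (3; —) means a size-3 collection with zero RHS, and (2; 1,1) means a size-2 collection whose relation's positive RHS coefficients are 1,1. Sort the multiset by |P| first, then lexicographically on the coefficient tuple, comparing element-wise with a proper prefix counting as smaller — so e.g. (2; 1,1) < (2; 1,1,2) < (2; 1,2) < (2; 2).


9 minimal non-faces of Δ(Σ) (on 7 rays):

  • {1,7}:  v_{1} + v_{7} = 0  so sig = (2; —)
  • {1,5}:  v_{1} + v_{5} = v_{4}  so sig = (2; 1)
  • {3,6}:  v_{3} + v_{6} = v_{4}  so sig = (2; 1)
  • {4,7}:  v_{4} + v_{7} = v_{5}  so sig = (2; 1)
  • {1,3}:  v_{1} + v_{3} = v_{2} + 2·v_{4}  so sig = (2; 1,2)
  • {3,7}:  v_{3} + v_{7} = v_{2} + 2·v_{5}  so sig = (2; 1,2)
  • {2,5,6}:  v_{2} + v_{5} + v_{6} = 0  so sig = (3; —)
  • {2,4,5}:  v_{2} + v_{4} + v_{5} = v_{3}  so sig = (3; 1)
  • {2,4,6}:  v_{2} + v_{4} + v_{6} = v_{1}  so sig = (3; 1)

Signatures (|P|; sorted positive RHS coefficients), sorted:
[(2; —), (2; 1), (2; 1), (2; 1), (2; 1,2), (2; 1,2), (3; —), (3; 1), (3; 1)]


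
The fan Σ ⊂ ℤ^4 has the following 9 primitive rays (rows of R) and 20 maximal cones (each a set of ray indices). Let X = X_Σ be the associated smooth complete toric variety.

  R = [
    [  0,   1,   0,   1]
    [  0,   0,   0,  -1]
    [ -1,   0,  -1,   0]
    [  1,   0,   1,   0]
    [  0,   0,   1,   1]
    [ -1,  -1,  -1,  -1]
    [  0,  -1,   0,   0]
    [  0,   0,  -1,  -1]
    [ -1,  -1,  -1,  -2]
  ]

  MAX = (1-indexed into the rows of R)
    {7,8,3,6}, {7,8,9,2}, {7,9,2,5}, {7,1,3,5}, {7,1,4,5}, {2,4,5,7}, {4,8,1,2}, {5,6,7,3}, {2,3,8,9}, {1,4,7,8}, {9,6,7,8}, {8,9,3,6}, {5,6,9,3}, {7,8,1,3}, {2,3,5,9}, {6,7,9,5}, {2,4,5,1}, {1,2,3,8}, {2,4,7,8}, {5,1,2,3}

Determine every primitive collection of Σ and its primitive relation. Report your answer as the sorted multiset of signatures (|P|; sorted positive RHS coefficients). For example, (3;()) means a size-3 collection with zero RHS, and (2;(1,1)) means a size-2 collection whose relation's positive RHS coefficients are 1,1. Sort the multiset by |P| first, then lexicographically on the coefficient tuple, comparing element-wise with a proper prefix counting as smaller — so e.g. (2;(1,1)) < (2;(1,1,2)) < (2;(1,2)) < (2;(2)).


Primitive collections (10):

  • {3,4}:  v_{3} + v_{4} = 0  so sig = (2;())
  • {5,8}:  v_{5} + v_{8} = 0  so sig = (2;())
  • {1,6}:  v_{1} + v_{6} = v_{3}  so sig = (2;(1))
  • {2,6}:  v_{2} + v_{6} = v_{9}  so sig = (2;(1))
  • {1,9}:  v_{1} + v_{9} = v_{2} + v_{3}  so sig = (2;(1,1))
  • {4,6}:  v_{4} + v_{6} = v_{2} + v_{7}  so sig = (2;(1,1))
  • {4,9}:  v_{4} + v_{9} = 2·v_{2} + v_{7}  so sig = (2;(1,2))
  • {1,2,7}:  v_{1} + v_{2} + v_{7} = 0  so sig = (3;())
  • {2,3,7}:  v_{2} + v_{3} + v_{7} = v_{6}  so sig = (3;(1))
  • {3,7,9}:  v_{3} + v_{7} + v_{9} = 2·v_{6}  so sig = (3;(2))

so the primitive-relation signature multiset is
    |P|=2: 7 collections, coeffs (), (), (1), (1), (1,1), (1,1), (1,2)
    |P|=3: 3 collections, coeffs (), (1), (2)


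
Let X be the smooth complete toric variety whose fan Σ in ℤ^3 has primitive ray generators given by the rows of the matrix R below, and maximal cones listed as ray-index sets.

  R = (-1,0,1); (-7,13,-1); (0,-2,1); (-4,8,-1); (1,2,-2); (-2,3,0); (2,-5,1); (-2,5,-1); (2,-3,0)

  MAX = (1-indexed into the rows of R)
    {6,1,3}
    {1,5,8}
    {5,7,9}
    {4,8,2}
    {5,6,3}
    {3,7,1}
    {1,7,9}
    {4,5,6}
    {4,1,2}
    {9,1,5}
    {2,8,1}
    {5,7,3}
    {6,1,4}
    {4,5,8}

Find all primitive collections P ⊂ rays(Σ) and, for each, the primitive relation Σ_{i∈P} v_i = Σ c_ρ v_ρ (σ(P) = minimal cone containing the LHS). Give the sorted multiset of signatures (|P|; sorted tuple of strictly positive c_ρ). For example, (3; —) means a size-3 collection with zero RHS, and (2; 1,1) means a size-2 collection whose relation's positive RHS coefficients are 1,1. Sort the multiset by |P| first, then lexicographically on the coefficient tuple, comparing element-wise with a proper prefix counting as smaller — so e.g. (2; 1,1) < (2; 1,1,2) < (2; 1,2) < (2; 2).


Σ has 20 primitive collections:

  {6,9}:  v_{6} + v_{9} = 0 — sig = (2; —)
  {7,8}:  v_{7} + v_{8} = 0 — sig = (2; —)
  {3,8}:  v_{3} + v_{8} = v_{6} — sig = (2; 1)
  {3,9}:  v_{3} + v_{9} = v_{7} — sig = (2; 1)
  {4,7}:  v_{4} + v_{7} = v_{6} — sig = (2; 1)
  {4,9}:  v_{4} + v_{9} = v_{8} — sig = (2; 1)
  {6,7}:  v_{6} + v_{7} = v_{3} — sig = (2; 1)
  {6,8}:  v_{6} + v_{8} = v_{4} — sig = (2; 1)
  {2,7}:  v_{2} + v_{7} = v_{1} + v_{4} — sig = (2; 1,1)
  {8,9}:  v_{8} + v_{9} = v_{1} + v_{5} — sig = (2; 1,1)
  {2,3}:  v_{2} + v_{3} = v_{1} + v_{4} + v_{6} — sig = (2; 1,1,1)
  {2,6}:  v_{2} + v_{6} = v_{1} + 2·v_{4} — sig = (2; 1,2)
  {2,9}:  v_{2} + v_{9} = v_{1} + 2·v_{8} — sig = (2; 1,2)
  {3,4}:  v_{3} + v_{4} = 2·v_{6} — sig = (2; 2)
  {2,5}:  v_{2} + v_{5} = 3·v_{8} — sig = (2; 3)
  {1,3,5}:  v_{1} + v_{3} + v_{5} = 0 — sig = (3; —)
  {1,4,8}:  v_{1} + v_{4} + v_{8} = v_{2} — sig = (3; 1)
  {1,5,6}:  v_{1} + v_{5} + v_{6} = v_{8} — sig = (3; 1)
  {1,5,7}:  v_{1} + v_{5} + v_{7} = v_{9} — sig = (3; 1)
  {1,4,5}:  v_{1} + v_{4} + v_{5} = 2·v_{8} — sig = (3; 2)

Sorted signature multiset PRS(X):
{ (2; —) ×2,  (2; 1) ×6,  (2; 1,1) ×2,  (2; 1,1,1),  (2; 1,2) ×2,  (2; 2),  (2; 3),  (3; —),  (3; 1) ×3,  (3; 2) }


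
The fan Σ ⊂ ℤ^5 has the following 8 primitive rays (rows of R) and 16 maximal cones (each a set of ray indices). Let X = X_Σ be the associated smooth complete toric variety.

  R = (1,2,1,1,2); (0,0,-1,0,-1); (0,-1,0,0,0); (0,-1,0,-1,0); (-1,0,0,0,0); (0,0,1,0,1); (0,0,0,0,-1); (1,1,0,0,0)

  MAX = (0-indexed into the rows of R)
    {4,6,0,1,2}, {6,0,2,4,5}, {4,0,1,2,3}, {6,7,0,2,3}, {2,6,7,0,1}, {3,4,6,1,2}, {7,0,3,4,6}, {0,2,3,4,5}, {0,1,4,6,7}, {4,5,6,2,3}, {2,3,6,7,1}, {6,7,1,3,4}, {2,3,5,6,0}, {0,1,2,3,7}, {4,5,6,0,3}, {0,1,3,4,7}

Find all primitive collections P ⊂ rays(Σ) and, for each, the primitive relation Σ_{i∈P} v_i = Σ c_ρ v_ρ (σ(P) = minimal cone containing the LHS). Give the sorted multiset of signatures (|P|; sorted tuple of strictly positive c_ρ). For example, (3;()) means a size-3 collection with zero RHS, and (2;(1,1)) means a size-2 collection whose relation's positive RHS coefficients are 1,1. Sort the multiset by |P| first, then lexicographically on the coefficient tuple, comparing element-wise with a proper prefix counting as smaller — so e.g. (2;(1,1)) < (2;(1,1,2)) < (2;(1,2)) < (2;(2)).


Minimal non-faces — 5 found among 8 rays, 16 max cones:

  P={1,5}:  v_{1} + v_{5} = 0  ⇒ sig = (2;())
  P={5,7}:  v_{5} + v_{7} = v_{0} + v_{3} + v_{6}  ⇒ sig = (2;(1,1,1))
  P={2,4,7}:  v_{2} + v_{4} + v_{7} = 0  ⇒ sig = (3;())
  P={0,1,3,6}:  v_{0} + v_{1} + v_{3} + v_{6} = v_{7}  ⇒ sig = (4;(1))
  P={0,2,3,4,6}:  v_{0} + v_{2} + v_{3} + v_{4} + v_{6} = v_{5}  ⇒ sig = (5;(1))

so the primitive-relation signature multiset is
[(2;()), (2;(1,1,1)), (3;()), (4;(1)), (5;(1))]


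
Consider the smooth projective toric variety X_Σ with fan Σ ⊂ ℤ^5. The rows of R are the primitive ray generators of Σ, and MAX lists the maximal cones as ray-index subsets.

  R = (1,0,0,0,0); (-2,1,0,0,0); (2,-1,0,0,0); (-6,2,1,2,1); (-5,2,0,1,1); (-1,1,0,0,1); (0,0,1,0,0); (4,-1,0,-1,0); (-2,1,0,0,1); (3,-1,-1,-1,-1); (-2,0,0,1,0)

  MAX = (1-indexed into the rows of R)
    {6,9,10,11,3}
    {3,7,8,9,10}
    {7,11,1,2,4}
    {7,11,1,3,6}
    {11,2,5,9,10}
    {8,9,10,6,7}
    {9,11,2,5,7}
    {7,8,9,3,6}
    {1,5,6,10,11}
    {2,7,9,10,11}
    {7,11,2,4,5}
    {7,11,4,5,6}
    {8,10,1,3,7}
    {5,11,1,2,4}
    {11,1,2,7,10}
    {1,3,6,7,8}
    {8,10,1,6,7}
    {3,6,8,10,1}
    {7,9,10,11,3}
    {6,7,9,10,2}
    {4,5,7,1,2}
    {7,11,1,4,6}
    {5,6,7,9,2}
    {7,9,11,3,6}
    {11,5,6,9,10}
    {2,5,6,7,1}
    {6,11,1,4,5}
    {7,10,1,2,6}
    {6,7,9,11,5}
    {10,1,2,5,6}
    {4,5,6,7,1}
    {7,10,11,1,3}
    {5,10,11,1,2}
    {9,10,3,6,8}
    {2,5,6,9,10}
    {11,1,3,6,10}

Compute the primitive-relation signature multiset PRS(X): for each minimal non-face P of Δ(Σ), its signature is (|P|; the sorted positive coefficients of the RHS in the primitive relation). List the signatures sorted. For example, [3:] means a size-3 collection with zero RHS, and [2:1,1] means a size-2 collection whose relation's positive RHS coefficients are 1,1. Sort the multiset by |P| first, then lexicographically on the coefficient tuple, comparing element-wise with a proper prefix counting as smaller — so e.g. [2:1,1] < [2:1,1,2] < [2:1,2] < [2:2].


Primitive collections (16):

  • {2,3}:  v_{2} + v_{3} = 0  ⟹  sig = [2:]
  • {1,9}:  v_{1} + v_{9} = v_{6}  ⟹  sig = [2:1]
  • {5,8}:  v_{5} + v_{8} = v_{6}  ⟹  sig = [2:1]
  • {8,11}:  v_{8} + v_{11} = v_{3}  ⟹  sig = [2:1]
  • {3,5}:  v_{3} + v_{5} = v_{6} + v_{11}  ⟹  sig = [2:1,1]
  • {2,8}:  v_{2} + v_{8} = v_{6} + v_{7} + v_{10}  ⟹  sig = [2:1,1,1]
  • {4,10}:  v_{4} + v_{10} = v_{1} + v_{2} + v_{11}  ⟹  sig = [2:1,1,1]
  • {4,8}:  v_{4} + v_{8} = v_{1} + v_{6} + v_{7} + v_{11}  ⟹  sig = [2:1,1,1,1]
  • {4,9}:  v_{4} + v_{9} = v_{5} + v_{6} + v_{7} + v_{11}  ⟹  sig = [2:1,1,1,1]
  • {3,4}:  v_{3} + v_{4} = v_{1} + v_{6} + v_{7} + 2·v_{11}  ⟹  sig = [2:1,1,1,2]
  • {2,6,11}:  v_{2} + v_{6} + v_{11} = v_{5}  ⟹  sig = [3:1]
  • {5,7,10}:  v_{5} + v_{7} + v_{10} = v_{2}  ⟹  sig = [3:1]
  • {2,4,6}:  v_{2} + v_{4} + v_{6} = v_{1} + 2·v_{5} + v_{7}  ⟹  sig = [3:1,1,2]
  • {6,7,10,11}:  v_{6} + v_{7} + v_{10} + v_{11} = 0  ⟹  sig = [4:]
  • {1,5,7,11}:  v_{1} + v_{5} + v_{7} + v_{11} = v_{4}  ⟹  sig = [4:1]
  • {3,6,7,10}:  v_{3} + v_{6} + v_{7} + v_{10} = v_{8}  ⟹  sig = [4:1]

Hence PRS(X_Σ) =
    |P|=2: 10 collections, coeffs (), (1), (1), (1), (1,1), (1,1,1), (1,1,1), (1,1,1,1), (1,1,1,1), (1,1,1,2)
    |P|=3: 3 collections, coeffs (1), (1), (1,1,2)
    |P|=4: 3 collections, coeffs (), (1), (1)


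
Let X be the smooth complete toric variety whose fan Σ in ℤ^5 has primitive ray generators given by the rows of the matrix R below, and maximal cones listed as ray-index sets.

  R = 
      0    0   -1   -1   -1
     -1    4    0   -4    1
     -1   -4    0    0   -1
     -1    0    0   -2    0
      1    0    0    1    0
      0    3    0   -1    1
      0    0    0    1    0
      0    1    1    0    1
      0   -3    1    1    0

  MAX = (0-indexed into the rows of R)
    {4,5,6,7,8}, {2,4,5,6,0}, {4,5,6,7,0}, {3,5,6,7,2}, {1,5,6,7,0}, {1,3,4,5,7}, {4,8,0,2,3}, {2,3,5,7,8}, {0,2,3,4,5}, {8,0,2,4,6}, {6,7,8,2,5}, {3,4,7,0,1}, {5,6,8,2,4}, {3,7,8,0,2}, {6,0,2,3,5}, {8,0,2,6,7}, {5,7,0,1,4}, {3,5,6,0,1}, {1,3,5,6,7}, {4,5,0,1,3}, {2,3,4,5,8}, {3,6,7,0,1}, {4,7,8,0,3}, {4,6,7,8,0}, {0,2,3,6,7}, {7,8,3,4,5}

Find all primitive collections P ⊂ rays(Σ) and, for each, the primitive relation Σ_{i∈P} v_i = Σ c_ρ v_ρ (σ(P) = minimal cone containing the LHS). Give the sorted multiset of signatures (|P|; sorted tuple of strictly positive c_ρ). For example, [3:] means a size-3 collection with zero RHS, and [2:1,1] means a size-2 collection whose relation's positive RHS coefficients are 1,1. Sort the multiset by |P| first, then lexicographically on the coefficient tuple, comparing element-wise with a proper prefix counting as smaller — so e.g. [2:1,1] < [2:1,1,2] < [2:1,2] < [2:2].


The 9 primitive collections of Σ (r=9, n=5):

  P={1,8}:  v_{1} + v_{8} = 2·v_{3} + v_{4} + v_{7} ; sig = [2:1,1,2]
  P={1,2}:  v_{1} + v_{2} = 2·v_{3} ; sig = [2:2]
  P={3,4,6}:  v_{3} + v_{4} + v_{6} = 0 ; sig = [3:]
  P={2,4,7}:  v_{2} + v_{4} + v_{7} = v_{8} ; sig = [3:1]
  P={0,5,8}:  v_{0} + v_{5} + v_{8} = v_{3} + v_{4} ; sig = [3:1,1]
  P={3,6,8}:  v_{3} + v_{6} + v_{8} = v_{2} + v_{7} ; sig = [3:1,1]
  P={1,4,6}:  v_{1} + v_{4} + v_{6} = v_{0} + v_{5} + v_{7} ; sig = [3:1,1,1]
  P={0,2,5,7}:  v_{0} + v_{2} + v_{5} + v_{7} = v_{3} ; sig = [4:1]
  P={0,3,5,7}:  v_{0} + v_{3} + v_{5} + v_{7} = v_{1} ; sig = [4:1]

Hence PRS(X_Σ) =
    |P|=2: 2 collections, coeffs (1,1,2), (2)
    |P|=3: 5 collections, coeffs (), (1), (1,1), (1,1), (1,1,1)
    |P|=4: 2 collections, coeffs (1), (1)


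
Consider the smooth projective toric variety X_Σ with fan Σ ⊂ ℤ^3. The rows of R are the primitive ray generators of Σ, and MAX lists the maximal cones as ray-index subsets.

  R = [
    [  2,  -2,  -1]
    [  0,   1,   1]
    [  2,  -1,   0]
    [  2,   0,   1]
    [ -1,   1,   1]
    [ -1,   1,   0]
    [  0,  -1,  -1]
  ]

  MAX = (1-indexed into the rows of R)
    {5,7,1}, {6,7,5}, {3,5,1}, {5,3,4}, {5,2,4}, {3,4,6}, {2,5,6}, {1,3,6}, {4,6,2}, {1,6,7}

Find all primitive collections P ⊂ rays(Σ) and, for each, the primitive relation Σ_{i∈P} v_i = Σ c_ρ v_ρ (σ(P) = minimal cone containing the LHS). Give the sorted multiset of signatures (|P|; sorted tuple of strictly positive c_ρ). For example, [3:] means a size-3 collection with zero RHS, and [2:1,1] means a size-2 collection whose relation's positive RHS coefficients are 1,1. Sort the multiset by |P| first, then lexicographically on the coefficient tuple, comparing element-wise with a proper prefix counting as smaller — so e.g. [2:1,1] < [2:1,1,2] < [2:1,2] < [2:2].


The 9 primitive collections of Σ (r=7, n=3):

  • {2,7}:  v_{2} + v_{7} = 0  ⟹  sig = [2:]
  • {1,2}:  v_{1} + v_{2} = v_{3}  ⟹  sig = [2:1]
  • {2,3}:  v_{2} + v_{3} = v_{4}  ⟹  sig = [2:1]
  • {3,7}:  v_{3} + v_{7} = v_{1}  ⟹  sig = [2:1]
  • {4,7}:  v_{4} + v_{7} = v_{3}  ⟹  sig = [2:1]
  • {1,4}:  v_{1} + v_{4} = 2·v_{3}  ⟹  sig = [2:2]
  • {1,5,6}:  v_{1} + v_{5} + v_{6} = 0  ⟹  sig = [3:]
  • {3,5,6}:  v_{3} + v_{5} + v_{6} = v_{2}  ⟹  sig = [3:1]
  • {4,5,6}:  v_{4} + v_{5} + v_{6} = 2·v_{2}  ⟹  sig = [3:2]

so the primitive-relation signature multiset is
[[2:], [2:1], [2:1], [2:1], [2:1], [2:2], [3:], [3:1], [3:2]]
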